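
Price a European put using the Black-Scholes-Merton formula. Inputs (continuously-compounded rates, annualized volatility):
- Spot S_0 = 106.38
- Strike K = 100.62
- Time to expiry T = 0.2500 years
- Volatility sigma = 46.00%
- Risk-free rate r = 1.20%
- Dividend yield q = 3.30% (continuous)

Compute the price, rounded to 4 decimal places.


d1 = (ln(S/K) + (r - q + 0.5*sigma^2) * T) / (sigma * sqrt(T)) = 0.33420237
d2 = d1 - sigma * sqrt(T) = 0.10420237
exp(-rT) = 0.99700450; exp(-qT) = 0.99178394
P = K * exp(-rT) * N(-d2) - S_0 * exp(-qT) * N(-d1)
N(-d1) = 0.36911343; N(-d2) = 0.45850438
P = 100.6200 * 0.99700450 * 0.45850438 - 106.3800 * 0.99178394 * 0.36911343 = 7.0528

Answer: Price = 7.0528


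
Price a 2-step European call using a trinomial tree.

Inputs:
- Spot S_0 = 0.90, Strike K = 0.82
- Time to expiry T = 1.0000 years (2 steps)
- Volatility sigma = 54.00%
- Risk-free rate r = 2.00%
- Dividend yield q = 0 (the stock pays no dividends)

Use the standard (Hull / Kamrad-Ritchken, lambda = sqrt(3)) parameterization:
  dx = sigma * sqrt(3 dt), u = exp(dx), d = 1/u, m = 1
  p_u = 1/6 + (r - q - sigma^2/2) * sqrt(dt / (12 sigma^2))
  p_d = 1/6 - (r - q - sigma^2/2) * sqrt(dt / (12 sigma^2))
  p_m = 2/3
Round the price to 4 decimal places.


Answer: Price = V(0,0) = 0.2182

Derivation:
dt = T/N = 0.500000; dx = sigma*sqrt(3*dt) = 0.661362
u = exp(dx) = 1.937430; d = 1/u = 0.516148
p_u = 0.119113, p_m = 0.666667, p_d = 0.214220
Discount per step: exp(-r*dt) = 0.990050
Stock lattice S(k, j) with j the centered position index:
  k=0: S(0,+0) = 0.9000
  k=1: S(1,-1) = 0.4645; S(1,+0) = 0.9000; S(1,+1) = 1.7437
  k=2: S(2,-2) = 0.2398; S(2,-1) = 0.4645; S(2,+0) = 0.9000; S(2,+1) = 1.7437; S(2,+2) = 3.3783
Terminal payoffs V(N, j) = max(S_T - K, 0):
  V(2,-2) = 0.000000; V(2,-1) = 0.000000; V(2,+0) = 0.080000; V(2,+1) = 0.923687; V(2,+2) = 2.558271
Backward induction: V(k, j) = exp(-r*dt) * [p_u * V(k+1, j+1) + p_m * V(k+1, j) + p_d * V(k+1, j-1)]
  V(1,-1) = exp(-r*dt) * [p_u*0.080000 + p_m*0.000000 + p_d*0.000000] = 0.009434
  V(1,+0) = exp(-r*dt) * [p_u*0.923687 + p_m*0.080000 + p_d*0.000000] = 0.161731
  V(1,+1) = exp(-r*dt) * [p_u*2.558271 + p_m*0.923687 + p_d*0.080000] = 0.928323
  V(0,+0) = exp(-r*dt) * [p_u*0.928323 + p_m*0.161731 + p_d*0.009434] = 0.218224


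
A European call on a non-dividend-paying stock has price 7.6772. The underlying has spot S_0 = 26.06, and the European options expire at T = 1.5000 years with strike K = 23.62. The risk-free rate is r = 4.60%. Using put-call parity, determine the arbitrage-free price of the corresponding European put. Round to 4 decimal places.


Answer: Put price = 3.6624

Derivation:
Put-call parity: C - P = S_0 * exp(-qT) - K * exp(-rT).
S_0 * exp(-qT) = 26.0600 * 1.00000000 = 26.06000000
K * exp(-rT) = 23.6200 * 0.93332668 = 22.04517618
P = C - S*exp(-qT) + K*exp(-rT)
P = 7.6772 - 26.06000000 + 22.04517618 = 3.6624


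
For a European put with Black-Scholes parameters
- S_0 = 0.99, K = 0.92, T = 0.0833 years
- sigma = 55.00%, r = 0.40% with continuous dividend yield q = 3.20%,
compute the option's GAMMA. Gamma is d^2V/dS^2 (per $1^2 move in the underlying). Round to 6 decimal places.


d1 = 0.5266361745; d2 = 0.3678966079
phi(d1) = 0.3472843565; exp(-qT) = 0.9973379496; exp(-rT) = 0.9996668555
Gamma = exp(-qT) * phi(d1) / (S * sigma * sqrt(T)) = 0.9973379496 * 0.3472843565 / (0.9900 * 0.5500 * 0.2886173938) = 2.203978

Answer: Gamma = 2.203978


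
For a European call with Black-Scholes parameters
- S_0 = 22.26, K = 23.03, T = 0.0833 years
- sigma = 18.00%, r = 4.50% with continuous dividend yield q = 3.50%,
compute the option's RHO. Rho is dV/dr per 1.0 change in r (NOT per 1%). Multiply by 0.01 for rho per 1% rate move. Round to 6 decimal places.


Answer: Rho = 0.483878

Derivation:
d1 = -0.6125739218; d2 = -0.6645250527
phi(d1) = 0.3306939552; exp(-qT) = 0.9970887459; exp(-rT) = 0.9962585169
N(d2) = 0.2531771600
Rho = K*T*exp(-rT)*N(d2) = 23.0300 * 0.0833 * 0.9962585169 * 0.2531771600 = 0.483878


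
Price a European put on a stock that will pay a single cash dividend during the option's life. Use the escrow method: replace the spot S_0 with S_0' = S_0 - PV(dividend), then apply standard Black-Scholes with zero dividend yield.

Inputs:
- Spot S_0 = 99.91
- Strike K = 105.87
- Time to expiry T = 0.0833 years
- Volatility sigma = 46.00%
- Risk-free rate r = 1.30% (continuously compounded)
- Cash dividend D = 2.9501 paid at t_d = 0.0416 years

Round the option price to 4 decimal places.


Answer: Price = 10.8667

Derivation:
PV(D) = D * exp(-r * t_d) = 2.9501 * 0.99945935 = 2.94850502
S_0' = S_0 - PV(D) = 99.9100 - 2.94850502 = 96.96149498
d1 = (ln(S_0'/K) + (r + sigma^2/2)*T) / (sigma*sqrt(T)) = -0.58752331
d2 = d1 - sigma*sqrt(T) = -0.72028731
exp(-rT) = 0.99891769
N(-d1) = 0.72157385; N(-d2) = 0.76432594
P = K * exp(-rT) * N(-d2) - S_0' * N(-d1) = 105.8700 * 0.99891769 * 0.76432594 - 96.96149498 * 0.72157385 = 10.8667


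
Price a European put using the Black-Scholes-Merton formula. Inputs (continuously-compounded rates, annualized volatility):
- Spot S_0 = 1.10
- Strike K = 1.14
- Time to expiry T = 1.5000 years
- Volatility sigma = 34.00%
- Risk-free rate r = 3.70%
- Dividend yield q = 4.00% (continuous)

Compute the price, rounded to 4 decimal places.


Answer: Price = 0.1964

Derivation:
d1 = (ln(S/K) + (r - q + 0.5*sigma^2) * T) / (sigma * sqrt(T)) = 0.11162449
d2 = d1 - sigma * sqrt(T) = -0.30478877
exp(-rT) = 0.94601202; exp(-qT) = 0.94176453
P = K * exp(-rT) * N(-d2) - S_0 * exp(-qT) * N(-d1)
N(-d1) = 0.45556058; N(-d2) = 0.61973648
P = 1.1400 * 0.94601202 * 0.61973648 - 1.1000 * 0.94176453 * 0.45556058 = 0.1964


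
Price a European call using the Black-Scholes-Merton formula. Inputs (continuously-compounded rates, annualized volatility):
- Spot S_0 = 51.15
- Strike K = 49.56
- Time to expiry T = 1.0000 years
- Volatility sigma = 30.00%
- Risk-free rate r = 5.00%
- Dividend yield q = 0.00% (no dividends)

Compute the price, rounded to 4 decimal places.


d1 = (ln(S/K) + (r - q + 0.5*sigma^2) * T) / (sigma * sqrt(T)) = 0.42192812
d2 = d1 - sigma * sqrt(T) = 0.12192812
exp(-rT) = 0.95122942; exp(-qT) = 1.00000000
C = S_0 * exp(-qT) * N(d1) - K * exp(-rT) * N(d2)
N(d1) = 0.66346126; N(d2) = 0.54852203
C = 51.1500 * 1.00000000 * 0.66346126 - 49.5600 * 0.95122942 * 0.54852203 = 8.0771

Answer: Price = 8.0771


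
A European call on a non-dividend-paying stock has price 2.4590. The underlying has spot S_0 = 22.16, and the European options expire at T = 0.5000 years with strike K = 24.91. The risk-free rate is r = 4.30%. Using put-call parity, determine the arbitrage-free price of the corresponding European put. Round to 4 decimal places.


Put-call parity: C - P = S_0 * exp(-qT) - K * exp(-rT).
S_0 * exp(-qT) = 22.1600 * 1.00000000 = 22.16000000
K * exp(-rT) = 24.9100 * 0.97872948 = 24.38015128
P = C - S*exp(-qT) + K*exp(-rT)
P = 2.4590 - 22.16000000 + 24.38015128 = 4.6792

Answer: Put price = 4.6792


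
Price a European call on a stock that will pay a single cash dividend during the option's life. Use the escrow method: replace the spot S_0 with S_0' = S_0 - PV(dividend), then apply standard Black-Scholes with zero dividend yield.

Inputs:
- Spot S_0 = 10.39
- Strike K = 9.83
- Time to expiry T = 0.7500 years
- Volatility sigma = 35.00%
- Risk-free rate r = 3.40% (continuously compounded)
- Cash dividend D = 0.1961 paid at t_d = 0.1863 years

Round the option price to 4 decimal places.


Answer: Price = 1.5222

Derivation:
PV(D) = D * exp(-r * t_d) = 0.1961 * 0.99368582 = 0.19486179
S_0' = S_0 - PV(D) = 10.3900 - 0.19486179 = 10.19513821
d1 = (ln(S_0'/K) + (r + sigma^2/2)*T) / (sigma*sqrt(T)) = 0.35600911
d2 = d1 - sigma*sqrt(T) = 0.05290022
exp(-rT) = 0.97482238
N(d1) = 0.63908313; N(d2) = 0.52109429
C = S_0' * N(d1) - K * exp(-rT) * N(d2) = 10.19513821 * 0.63908313 - 9.8300 * 0.97482238 * 0.52109429 = 1.5222


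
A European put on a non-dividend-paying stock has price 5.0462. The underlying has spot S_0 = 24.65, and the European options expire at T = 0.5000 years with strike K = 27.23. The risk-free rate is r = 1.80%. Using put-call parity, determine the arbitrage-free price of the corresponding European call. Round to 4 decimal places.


Put-call parity: C - P = S_0 * exp(-qT) - K * exp(-rT).
S_0 * exp(-qT) = 24.6500 * 1.00000000 = 24.65000000
K * exp(-rT) = 27.2300 * 0.99104038 = 26.98602951
C = P + S*exp(-qT) - K*exp(-rT)
C = 5.0462 + 24.65000000 - 26.98602951 = 2.7102

Answer: Call price = 2.7102


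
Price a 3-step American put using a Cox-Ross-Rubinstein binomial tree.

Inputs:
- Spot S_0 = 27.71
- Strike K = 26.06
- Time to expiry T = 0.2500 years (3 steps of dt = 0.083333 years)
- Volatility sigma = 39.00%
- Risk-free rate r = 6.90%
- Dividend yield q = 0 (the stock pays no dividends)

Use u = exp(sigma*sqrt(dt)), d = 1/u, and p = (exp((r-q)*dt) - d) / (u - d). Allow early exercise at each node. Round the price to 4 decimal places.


dt = T/N = 0.083333
u = exp(sigma*sqrt(dt)) = 1.119165; d = 1/u = 0.893523
p = (exp((r-q)*dt) - d) / (u - d) = 0.497440
Discount per step: exp(-r*dt) = 0.994266
Stock lattice S(k, i) with i counting down-moves:
  k=0: S(0,0) = 27.7100
  k=1: S(1,0) = 31.0121; S(1,1) = 24.7595
  k=2: S(2,0) = 34.7076; S(2,1) = 27.7100; S(2,2) = 22.1232
  k=3: S(3,0) = 38.8436; S(3,1) = 31.0121; S(3,2) = 24.7595; S(3,3) = 19.7676
Terminal payoffs V(N, i) = max(K - S_T, 0):
  V(3,0) = 0.000000; V(3,1) = 0.000000; V(3,2) = 1.300480; V(3,3) = 6.292415
Backward induction: V(k, i) = exp(-r*dt) * [p * V(k+1, i) + (1-p) * V(k+1, i+1)]; then take max(V_cont, immediate exercise) for American.
  V(2,0) = exp(-r*dt) * [p*0.000000 + (1-p)*0.000000] = 0.000000; exercise = 0.000000; V(2,0) = max -> 0.000000
  V(2,1) = exp(-r*dt) * [p*0.000000 + (1-p)*1.300480] = 0.649822; exercise = 0.000000; V(2,1) = max -> 0.649822
  V(2,2) = exp(-r*dt) * [p*1.300480 + (1-p)*6.292415] = 3.787387; exercise = 3.936802; V(2,2) = max -> 3.936802
  V(1,0) = exp(-r*dt) * [p*0.000000 + (1-p)*0.649822] = 0.324702; exercise = 0.000000; V(1,0) = max -> 0.324702
  V(1,1) = exp(-r*dt) * [p*0.649822 + (1-p)*3.936802] = 2.288529; exercise = 1.300480; V(1,1) = max -> 2.288529
  V(0,0) = exp(-r*dt) * [p*0.324702 + (1-p)*2.288529] = 1.304123; exercise = 0.000000; V(0,0) = max -> 1.304123

Answer: Price = V(0,0) = 1.3041


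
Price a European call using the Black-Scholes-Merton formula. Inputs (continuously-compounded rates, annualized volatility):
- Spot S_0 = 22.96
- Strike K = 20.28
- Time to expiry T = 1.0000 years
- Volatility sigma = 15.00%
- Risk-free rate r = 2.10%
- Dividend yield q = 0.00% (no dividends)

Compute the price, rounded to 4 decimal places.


Answer: Price = 3.3847

Derivation:
d1 = (ln(S/K) + (r - q + 0.5*sigma^2) * T) / (sigma * sqrt(T)) = 1.04245595
d2 = d1 - sigma * sqrt(T) = 0.89245595
exp(-rT) = 0.97921896; exp(-qT) = 1.00000000
C = S_0 * exp(-qT) * N(d1) - K * exp(-rT) * N(d2)
N(d1) = 0.85139983; N(d2) = 0.81392570
C = 22.9600 * 1.00000000 * 0.85139983 - 20.2800 * 0.97921896 * 0.81392570 = 3.3847


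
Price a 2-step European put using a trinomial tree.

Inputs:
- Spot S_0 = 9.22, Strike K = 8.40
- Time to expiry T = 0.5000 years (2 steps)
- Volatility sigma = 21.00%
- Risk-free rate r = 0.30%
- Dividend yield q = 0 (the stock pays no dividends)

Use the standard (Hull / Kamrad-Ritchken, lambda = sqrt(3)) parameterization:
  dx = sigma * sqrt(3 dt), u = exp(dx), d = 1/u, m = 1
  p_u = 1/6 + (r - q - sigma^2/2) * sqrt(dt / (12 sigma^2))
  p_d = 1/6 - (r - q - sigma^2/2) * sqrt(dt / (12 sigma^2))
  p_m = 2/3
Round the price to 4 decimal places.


dt = T/N = 0.250000; dx = sigma*sqrt(3*dt) = 0.181865
u = exp(dx) = 1.199453; d = 1/u = 0.833714
p_u = 0.153573, p_m = 0.666667, p_d = 0.179760
Discount per step: exp(-r*dt) = 0.999250
Stock lattice S(k, j) with j the centered position index:
  k=0: S(0,+0) = 9.2200
  k=1: S(1,-1) = 7.6868; S(1,+0) = 9.2200; S(1,+1) = 11.0590
  k=2: S(2,-2) = 6.4086; S(2,-1) = 7.6868; S(2,+0) = 9.2200; S(2,+1) = 11.0590; S(2,+2) = 13.2647
Terminal payoffs V(N, j) = max(K - S_T, 0):
  V(2,-2) = 1.991377; V(2,-1) = 0.713161; V(2,+0) = 0.000000; V(2,+1) = 0.000000; V(2,+2) = 0.000000
Backward induction: V(k, j) = exp(-r*dt) * [p_u * V(k+1, j+1) + p_m * V(k+1, j) + p_d * V(k+1, j-1)]
  V(1,-1) = exp(-r*dt) * [p_u*0.000000 + p_m*0.713161 + p_d*1.991377] = 0.832786
  V(1,+0) = exp(-r*dt) * [p_u*0.000000 + p_m*0.000000 + p_d*0.713161] = 0.128102
  V(1,+1) = exp(-r*dt) * [p_u*0.000000 + p_m*0.000000 + p_d*0.000000] = 0.000000
  V(0,+0) = exp(-r*dt) * [p_u*0.000000 + p_m*0.128102 + p_d*0.832786] = 0.234927

Answer: Price = V(0,0) = 0.2349


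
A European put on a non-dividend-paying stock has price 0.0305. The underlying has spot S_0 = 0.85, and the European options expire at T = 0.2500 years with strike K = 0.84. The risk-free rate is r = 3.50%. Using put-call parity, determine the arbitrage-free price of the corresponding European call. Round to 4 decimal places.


Put-call parity: C - P = S_0 * exp(-qT) - K * exp(-rT).
S_0 * exp(-qT) = 0.8500 * 1.00000000 = 0.85000000
K * exp(-rT) = 0.8400 * 0.99128817 = 0.83268206
C = P + S*exp(-qT) - K*exp(-rT)
C = 0.0305 + 0.85000000 - 0.83268206 = 0.0478

Answer: Call price = 0.0478


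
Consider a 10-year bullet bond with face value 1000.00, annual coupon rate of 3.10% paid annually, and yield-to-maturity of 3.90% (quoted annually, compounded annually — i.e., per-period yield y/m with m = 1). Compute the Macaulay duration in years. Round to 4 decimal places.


Answer: Macaulay duration = 8.6984 years

Derivation:
Coupon per period c = face * coupon_rate / m = 31.000000
Periods per year m = 1; per-period yield y/m = 0.039000
Number of cashflows N = 10
Cashflows (t years, CF_t, discount factor 1/(1+y/m)^(m*t), PV):
  t = 1.0000: CF_t = 31.000000, DF = 0.962464, PV = 29.836381
  t = 2.0000: CF_t = 31.000000, DF = 0.926337, PV = 28.716440
  t = 3.0000: CF_t = 31.000000, DF = 0.891566, PV = 27.638537
  t = 4.0000: CF_t = 31.000000, DF = 0.858100, PV = 26.601094
  t = 5.0000: CF_t = 31.000000, DF = 0.825890, PV = 25.602593
  t = 6.0000: CF_t = 31.000000, DF = 0.794889, PV = 24.641572
  t = 7.0000: CF_t = 31.000000, DF = 0.765052, PV = 23.716624
  t = 8.0000: CF_t = 31.000000, DF = 0.736335, PV = 22.826394
  t = 9.0000: CF_t = 31.000000, DF = 0.708696, PV = 21.969581
  t = 10.0000: CF_t = 1031.000000, DF = 0.682094, PV = 703.239392
Price P = sum_t PV_t = 934.788608
Macaulay numerator sum_t t * PV_t:
  t * PV_t at t = 1.0000: 29.836381
  t * PV_t at t = 2.0000: 57.432880
  t * PV_t at t = 3.0000: 82.915611
  t * PV_t at t = 4.0000: 106.404377
  t * PV_t at t = 5.0000: 128.012966
  t * PV_t at t = 6.0000: 147.849431
  t * PV_t at t = 7.0000: 166.016365
  t * PV_t at t = 8.0000: 182.611154
  t * PV_t at t = 9.0000: 197.726225
  t * PV_t at t = 10.0000: 7032.393919
Macaulay duration D = (sum_t t * PV_t) / P = 8131.199310 / 934.788608 = 8.698436


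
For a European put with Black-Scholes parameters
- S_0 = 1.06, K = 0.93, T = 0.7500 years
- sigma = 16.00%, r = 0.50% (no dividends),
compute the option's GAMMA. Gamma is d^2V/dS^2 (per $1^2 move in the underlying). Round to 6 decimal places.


Answer: Gamma = 1.580580

Derivation:
d1 = 1.0405988116; d2 = 0.9020347470
phi(d1) = 0.2321523419; exp(-qT) = 1.0000000000; exp(-rT) = 0.9962570225
Gamma = exp(-qT) * phi(d1) / (S * sigma * sqrt(T)) = 1.0000000000 * 0.2321523419 / (1.0600 * 0.1600 * 0.8660254038) = 1.580580


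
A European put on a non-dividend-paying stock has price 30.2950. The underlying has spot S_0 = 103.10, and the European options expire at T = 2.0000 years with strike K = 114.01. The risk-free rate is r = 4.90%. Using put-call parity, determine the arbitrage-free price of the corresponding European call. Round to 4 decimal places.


Put-call parity: C - P = S_0 * exp(-qT) - K * exp(-rT).
S_0 * exp(-qT) = 103.1000 * 1.00000000 = 103.10000000
K * exp(-rT) = 114.0100 * 0.90664890 = 103.36704152
C = P + S*exp(-qT) - K*exp(-rT)
C = 30.2950 + 103.10000000 - 103.36704152 = 30.0280

Answer: Call price = 30.0280


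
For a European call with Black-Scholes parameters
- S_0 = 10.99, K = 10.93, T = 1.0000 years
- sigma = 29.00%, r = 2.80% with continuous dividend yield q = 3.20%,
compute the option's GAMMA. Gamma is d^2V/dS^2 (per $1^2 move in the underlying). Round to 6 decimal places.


d1 = 0.1500843663; d2 = -0.1399156337
phi(d1) = 0.3944743374; exp(-qT) = 0.9685065821; exp(-rT) = 0.9723883668
Gamma = exp(-qT) * phi(d1) / (S * sigma * sqrt(T)) = 0.9685065821 * 0.3944743374 / (10.9900 * 0.2900 * 1.0000000000) = 0.119874

Answer: Gamma = 0.119874


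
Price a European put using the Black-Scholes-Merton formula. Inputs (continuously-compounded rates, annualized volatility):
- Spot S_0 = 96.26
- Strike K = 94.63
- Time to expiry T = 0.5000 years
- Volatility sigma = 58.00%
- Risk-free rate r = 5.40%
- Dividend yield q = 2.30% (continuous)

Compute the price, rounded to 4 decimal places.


Answer: Price = 13.7355

Derivation:
d1 = (ln(S/K) + (r - q + 0.5*sigma^2) * T) / (sigma * sqrt(T)) = 0.28449664
d2 = d1 - sigma * sqrt(T) = -0.12562529
exp(-rT) = 0.97336124; exp(-qT) = 0.98856587
P = K * exp(-rT) * N(-d2) - S_0 * exp(-qT) * N(-d1)
N(-d1) = 0.38801490; N(-d2) = 0.54998573
P = 94.6300 * 0.97336124 * 0.54998573 - 96.2600 * 0.98856587 * 0.38801490 = 13.7355


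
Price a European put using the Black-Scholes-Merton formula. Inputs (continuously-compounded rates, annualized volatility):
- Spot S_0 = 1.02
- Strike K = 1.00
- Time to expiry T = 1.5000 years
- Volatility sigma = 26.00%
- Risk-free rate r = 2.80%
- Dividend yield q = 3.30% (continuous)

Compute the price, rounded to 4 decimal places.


Answer: Price = 0.1162

Derivation:
d1 = (ln(S/K) + (r - q + 0.5*sigma^2) * T) / (sigma * sqrt(T)) = 0.19785165
d2 = d1 - sigma * sqrt(T) = -0.12058201
exp(-rT) = 0.95886978; exp(-qT) = 0.95170516
P = K * exp(-rT) * N(-d2) - S_0 * exp(-qT) * N(-d1)
N(-d1) = 0.42158057; N(-d2) = 0.54798894
P = 1.0000 * 0.95886978 * 0.54798894 - 1.0200 * 0.95170516 * 0.42158057 = 0.1162


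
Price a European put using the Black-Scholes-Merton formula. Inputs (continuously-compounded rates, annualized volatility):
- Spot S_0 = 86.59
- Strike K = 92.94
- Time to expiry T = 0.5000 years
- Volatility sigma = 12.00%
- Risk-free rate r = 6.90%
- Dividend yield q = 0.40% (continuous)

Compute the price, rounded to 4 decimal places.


d1 = (ln(S/K) + (r - q + 0.5*sigma^2) * T) / (sigma * sqrt(T)) = -0.40858737
d2 = d1 - sigma * sqrt(T) = -0.49344019
exp(-rT) = 0.96608834; exp(-qT) = 0.99800200
P = K * exp(-rT) * N(-d2) - S_0 * exp(-qT) * N(-d1)
N(-d1) = 0.65857875; N(-d2) = 0.68914920
P = 92.9400 * 0.96608834 * 0.68914920 - 86.5900 * 0.99800200 * 0.65857875 = 4.9651

Answer: Price = 4.9651


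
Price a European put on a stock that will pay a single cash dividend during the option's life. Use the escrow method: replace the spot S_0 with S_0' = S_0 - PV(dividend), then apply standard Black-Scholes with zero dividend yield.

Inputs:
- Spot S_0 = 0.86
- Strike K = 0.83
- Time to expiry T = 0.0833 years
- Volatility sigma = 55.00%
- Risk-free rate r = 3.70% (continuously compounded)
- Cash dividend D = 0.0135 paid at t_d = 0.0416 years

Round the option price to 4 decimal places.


Answer: Price = 0.0440

Derivation:
PV(D) = D * exp(-r * t_d) = 0.0135 * 0.99846198 = 0.01347924
S_0' = S_0 - PV(D) = 0.8600 - 0.01347924 = 0.84652076
d1 = (ln(S_0'/K) + (r + sigma^2/2)*T) / (sigma*sqrt(T)) = 0.22294539
d2 = d1 - sigma*sqrt(T) = 0.06420582
exp(-rT) = 0.99692264
N(-d1) = 0.41178901; N(-d2) = 0.47440317
P = K * exp(-rT) * N(-d2) - S_0' * N(-d1) = 0.8300 * 0.99692264 * 0.47440317 - 0.84652076 * 0.41178901 = 0.0440


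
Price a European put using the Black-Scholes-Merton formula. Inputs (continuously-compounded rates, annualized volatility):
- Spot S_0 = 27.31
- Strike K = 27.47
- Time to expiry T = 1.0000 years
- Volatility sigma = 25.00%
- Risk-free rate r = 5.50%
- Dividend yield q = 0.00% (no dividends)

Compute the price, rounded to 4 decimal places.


d1 = (ln(S/K) + (r - q + 0.5*sigma^2) * T) / (sigma * sqrt(T)) = 0.32163374
d2 = d1 - sigma * sqrt(T) = 0.07163374
exp(-rT) = 0.94648515; exp(-qT) = 1.00000000
P = K * exp(-rT) * N(-d2) - S_0 * exp(-qT) * N(-d1)
N(-d1) = 0.37386509; N(-d2) = 0.47144669
P = 27.4700 * 0.94648515 * 0.47144669 - 27.3100 * 1.00000000 * 0.37386509 = 2.0473

Answer: Price = 2.0473


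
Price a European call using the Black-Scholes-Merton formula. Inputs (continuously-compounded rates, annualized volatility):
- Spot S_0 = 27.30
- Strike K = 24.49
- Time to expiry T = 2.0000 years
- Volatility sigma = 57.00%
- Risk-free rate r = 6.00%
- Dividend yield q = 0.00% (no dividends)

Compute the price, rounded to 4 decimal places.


Answer: Price = 10.7523

Derivation:
d1 = (ln(S/K) + (r - q + 0.5*sigma^2) * T) / (sigma * sqrt(T)) = 0.68666498
d2 = d1 - sigma * sqrt(T) = -0.11943675
exp(-rT) = 0.88692044; exp(-qT) = 1.00000000
C = S_0 * exp(-qT) * N(d1) - K * exp(-rT) * N(d2)
N(d1) = 0.75385307; N(d2) = 0.45246467
C = 27.3000 * 1.00000000 * 0.75385307 - 24.4900 * 0.88692044 * 0.45246467 = 10.7523


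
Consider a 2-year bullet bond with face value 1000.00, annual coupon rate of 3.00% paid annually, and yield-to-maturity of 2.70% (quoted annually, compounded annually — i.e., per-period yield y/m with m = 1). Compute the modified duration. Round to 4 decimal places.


Coupon per period c = face * coupon_rate / m = 30.000000
Periods per year m = 1; per-period yield y/m = 0.027000
Number of cashflows N = 2
Cashflows (t years, CF_t, discount factor 1/(1+y/m)^(m*t), PV):
  t = 1.0000: CF_t = 30.000000, DF = 0.973710, PV = 29.211295
  t = 2.0000: CF_t = 1030.000000, DF = 0.948111, PV = 976.554167
Price P = sum_t PV_t = 1005.765462
First compute Macaulay numerator sum_t t * PV_t:
  t * PV_t at t = 1.0000: 29.211295
  t * PV_t at t = 2.0000: 1953.108334
Macaulay duration D = 1982.319629 / 1005.765462 = 1.970956
Modified duration = D / (1 + y/m) = 1.970956 / (1 + 0.027000) = 1.919139

Answer: Modified duration = 1.9191


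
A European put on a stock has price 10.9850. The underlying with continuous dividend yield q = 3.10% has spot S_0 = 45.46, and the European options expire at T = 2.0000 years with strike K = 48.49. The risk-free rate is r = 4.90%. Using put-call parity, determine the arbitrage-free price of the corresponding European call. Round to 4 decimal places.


Put-call parity: C - P = S_0 * exp(-qT) - K * exp(-rT).
S_0 * exp(-qT) = 45.4600 * 0.93988289 = 42.72707603
K * exp(-rT) = 48.4900 * 0.90664890 = 43.96340534
C = P + S*exp(-qT) - K*exp(-rT)
C = 10.9850 + 42.72707603 - 43.96340534 = 9.7487

Answer: Call price = 9.7487


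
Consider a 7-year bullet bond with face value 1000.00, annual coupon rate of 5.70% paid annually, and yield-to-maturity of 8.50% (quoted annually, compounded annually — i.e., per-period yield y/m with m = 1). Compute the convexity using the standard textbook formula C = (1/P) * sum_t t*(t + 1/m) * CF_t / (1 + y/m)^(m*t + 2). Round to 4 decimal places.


Coupon per period c = face * coupon_rate / m = 57.000000
Periods per year m = 1; per-period yield y/m = 0.085000
Number of cashflows N = 7
Cashflows (t years, CF_t, discount factor 1/(1+y/m)^(m*t), PV):
  t = 1.0000: CF_t = 57.000000, DF = 0.921659, PV = 52.534562
  t = 2.0000: CF_t = 57.000000, DF = 0.849455, PV = 48.418951
  t = 3.0000: CF_t = 57.000000, DF = 0.782908, PV = 44.625762
  t = 4.0000: CF_t = 57.000000, DF = 0.721574, PV = 41.129734
  t = 5.0000: CF_t = 57.000000, DF = 0.665045, PV = 37.907589
  t = 6.0000: CF_t = 57.000000, DF = 0.612945, PV = 34.937870
  t = 7.0000: CF_t = 1057.000000, DF = 0.564926, PV = 597.127153
Price P = sum_t PV_t = 856.681621
Convexity numerator sum_t t*(t + 1/m) * CF_t / (1+y/m)^(m*t + 2):
  t = 1.0000: term = 89.251523
  t = 2.0000: term = 246.778405
  t = 3.0000: term = 454.891070
  t = 4.0000: term = 698.757403
  t = 5.0000: term = 966.024060
  t = 6.0000: term = 1246.482658
  t = 7.0000: term = 28405.037741
Convexity = (1/P) * sum = 32107.222860 / 856.681621 = 37.478594

Answer: Convexity = 37.4786


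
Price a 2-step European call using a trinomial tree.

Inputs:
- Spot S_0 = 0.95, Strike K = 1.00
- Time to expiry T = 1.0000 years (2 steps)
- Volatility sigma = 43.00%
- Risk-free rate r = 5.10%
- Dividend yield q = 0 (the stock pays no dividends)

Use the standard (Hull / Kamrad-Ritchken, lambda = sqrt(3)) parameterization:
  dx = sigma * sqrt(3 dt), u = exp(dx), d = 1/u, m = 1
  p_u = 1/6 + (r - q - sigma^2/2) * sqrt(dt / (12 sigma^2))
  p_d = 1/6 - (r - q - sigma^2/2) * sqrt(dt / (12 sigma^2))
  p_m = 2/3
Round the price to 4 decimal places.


Answer: Price = V(0,0) = 0.1487

Derivation:
dt = T/N = 0.500000; dx = sigma*sqrt(3*dt) = 0.526640
u = exp(dx) = 1.693234; d = 1/u = 0.590586
p_u = 0.146990, p_m = 0.666667, p_d = 0.186343
Discount per step: exp(-r*dt) = 0.974822
Stock lattice S(k, j) with j the centered position index:
  k=0: S(0,+0) = 0.9500
  k=1: S(1,-1) = 0.5611; S(1,+0) = 0.9500; S(1,+1) = 1.6086
  k=2: S(2,-2) = 0.3314; S(2,-1) = 0.5611; S(2,+0) = 0.9500; S(2,+1) = 1.6086; S(2,+2) = 2.7237
Terminal payoffs V(N, j) = max(S_T - K, 0):
  V(2,-2) = 0.000000; V(2,-1) = 0.000000; V(2,+0) = 0.000000; V(2,+1) = 0.608572; V(2,+2) = 1.723689
Backward induction: V(k, j) = exp(-r*dt) * [p_u * V(k+1, j+1) + p_m * V(k+1, j) + p_d * V(k+1, j-1)]
  V(1,-1) = exp(-r*dt) * [p_u*0.000000 + p_m*0.000000 + p_d*0.000000] = 0.000000
  V(1,+0) = exp(-r*dt) * [p_u*0.608572 + p_m*0.000000 + p_d*0.000000] = 0.087202
  V(1,+1) = exp(-r*dt) * [p_u*1.723689 + p_m*0.608572 + p_d*0.000000] = 0.642486
  V(0,+0) = exp(-r*dt) * [p_u*0.642486 + p_m*0.087202 + p_d*0.000000] = 0.148732


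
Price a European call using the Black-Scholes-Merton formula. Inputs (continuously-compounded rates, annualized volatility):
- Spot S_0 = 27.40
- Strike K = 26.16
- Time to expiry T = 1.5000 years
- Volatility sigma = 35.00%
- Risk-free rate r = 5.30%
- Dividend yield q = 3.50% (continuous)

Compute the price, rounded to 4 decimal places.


d1 = (ln(S/K) + (r - q + 0.5*sigma^2) * T) / (sigma * sqrt(T)) = 0.38535486
d2 = d1 - sigma * sqrt(T) = -0.04330584
exp(-rT) = 0.92357802; exp(-qT) = 0.94885432
C = S_0 * exp(-qT) * N(d1) - K * exp(-rT) * N(d2)
N(d1) = 0.65001274; N(d2) = 0.48272887
C = 27.4000 * 0.94885432 * 0.65001274 - 26.1600 * 0.92357802 * 0.48272887 = 5.2363

Answer: Price = 5.2363


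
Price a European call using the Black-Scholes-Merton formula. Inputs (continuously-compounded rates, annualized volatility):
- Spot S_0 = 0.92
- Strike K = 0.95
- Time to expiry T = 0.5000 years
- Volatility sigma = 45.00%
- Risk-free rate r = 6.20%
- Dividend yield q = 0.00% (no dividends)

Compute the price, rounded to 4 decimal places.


d1 = (ln(S/K) + (r - q + 0.5*sigma^2) * T) / (sigma * sqrt(T)) = 0.15567878
d2 = d1 - sigma * sqrt(T) = -0.16251927
exp(-rT) = 0.96947557; exp(-qT) = 1.00000000
C = S_0 * exp(-qT) * N(d1) - K * exp(-rT) * N(d2)
N(d1) = 0.56185689; N(d2) = 0.43544848
C = 0.9200 * 1.00000000 * 0.56185689 - 0.9500 * 0.96947557 * 0.43544848 = 0.1159

Answer: Price = 0.1159


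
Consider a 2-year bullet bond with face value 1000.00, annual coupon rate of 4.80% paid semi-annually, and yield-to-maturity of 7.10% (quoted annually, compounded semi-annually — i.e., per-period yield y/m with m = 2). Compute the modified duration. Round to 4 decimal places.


Answer: Modified duration = 1.8629

Derivation:
Coupon per period c = face * coupon_rate / m = 24.000000
Periods per year m = 2; per-period yield y/m = 0.035500
Number of cashflows N = 4
Cashflows (t years, CF_t, discount factor 1/(1+y/m)^(m*t), PV):
  t = 0.5000: CF_t = 24.000000, DF = 0.965717, PV = 23.177209
  t = 1.0000: CF_t = 24.000000, DF = 0.932609, PV = 22.382626
  t = 1.5000: CF_t = 24.000000, DF = 0.900637, PV = 21.615283
  t = 2.0000: CF_t = 1024.000000, DF = 0.869760, PV = 890.634561
Price P = sum_t PV_t = 957.809679
First compute Macaulay numerator sum_t t * PV_t:
  t * PV_t at t = 0.5000: 11.588605
  t * PV_t at t = 1.0000: 22.382626
  t * PV_t at t = 1.5000: 32.422925
  t * PV_t at t = 2.0000: 1781.269121
Macaulay duration D = 1847.663277 / 957.809679 = 1.929051
Modified duration = D / (1 + y/m) = 1.929051 / (1 + 0.035500) = 1.862917


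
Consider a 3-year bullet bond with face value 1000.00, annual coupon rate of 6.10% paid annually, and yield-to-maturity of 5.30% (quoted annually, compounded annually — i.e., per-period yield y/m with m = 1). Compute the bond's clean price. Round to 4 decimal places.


Coupon per period c = face * coupon_rate / m = 61.000000
Periods per year m = 1; per-period yield y/m = 0.053000
Number of cashflows N = 3
Cashflows (t years, CF_t, discount factor 1/(1+y/m)^(m*t), PV):
  t = 1.0000: CF_t = 61.000000, DF = 0.949668, PV = 57.929725
  t = 2.0000: CF_t = 61.000000, DF = 0.901869, PV = 55.013983
  t = 3.0000: CF_t = 1061.000000, DF = 0.856475, PV = 908.720385
Price P = sum_t PV_t = 1021.664093

Answer: Price = 1021.6641


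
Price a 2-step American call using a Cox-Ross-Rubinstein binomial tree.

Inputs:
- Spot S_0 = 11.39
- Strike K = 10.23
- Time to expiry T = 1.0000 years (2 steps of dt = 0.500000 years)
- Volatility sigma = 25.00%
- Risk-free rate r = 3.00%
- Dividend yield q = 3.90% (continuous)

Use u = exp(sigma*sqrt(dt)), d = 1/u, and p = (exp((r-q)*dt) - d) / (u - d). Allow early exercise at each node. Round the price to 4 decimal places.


Answer: Price = V(0,0) = 1.7461

Derivation:
dt = T/N = 0.500000
u = exp(sigma*sqrt(dt)) = 1.193365; d = 1/u = 0.837967
p = (exp((r-q)*dt) - d) / (u - d) = 0.443287
Discount per step: exp(-r*dt) = 0.985112
Stock lattice S(k, i) with i counting down-moves:
  k=0: S(0,0) = 11.3900
  k=1: S(1,0) = 13.5924; S(1,1) = 9.5444
  k=2: S(2,0) = 16.2207; S(2,1) = 11.3900; S(2,2) = 7.9979
Terminal payoffs V(N, i) = max(S_T - K, 0):
  V(2,0) = 5.990716; V(2,1) = 1.160000; V(2,2) = 0.000000
Backward induction: V(k, i) = exp(-r*dt) * [p * V(k+1, i) + (1-p) * V(k+1, i+1)]; then take max(V_cont, immediate exercise) for American.
  V(1,0) = exp(-r*dt) * [p*5.990716 + (1-p)*1.160000] = 3.252243; exercise = 3.362423; V(1,0) = max -> 3.362423
  V(1,1) = exp(-r*dt) * [p*1.160000 + (1-p)*0.000000] = 0.506557; exercise = 0.000000; V(1,1) = max -> 0.506557
  V(0,0) = exp(-r*dt) * [p*3.362423 + (1-p)*0.506557] = 1.746136; exercise = 1.160000; V(0,0) = max -> 1.746136


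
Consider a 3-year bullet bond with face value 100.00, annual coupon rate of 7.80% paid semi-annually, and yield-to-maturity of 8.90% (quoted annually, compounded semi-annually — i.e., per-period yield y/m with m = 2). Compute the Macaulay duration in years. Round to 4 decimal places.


Answer: Macaulay duration = 2.7276 years

Derivation:
Coupon per period c = face * coupon_rate / m = 3.900000
Periods per year m = 2; per-period yield y/m = 0.044500
Number of cashflows N = 6
Cashflows (t years, CF_t, discount factor 1/(1+y/m)^(m*t), PV):
  t = 0.5000: CF_t = 3.900000, DF = 0.957396, PV = 3.733844
  t = 1.0000: CF_t = 3.900000, DF = 0.916607, PV = 3.574767
  t = 1.5000: CF_t = 3.900000, DF = 0.877556, PV = 3.422467
  t = 2.0000: CF_t = 3.900000, DF = 0.840168, PV = 3.276656
  t = 2.5000: CF_t = 3.900000, DF = 0.804374, PV = 3.137057
  t = 3.0000: CF_t = 103.900000, DF = 0.770104, PV = 80.013797
Price P = sum_t PV_t = 97.158588
Macaulay numerator sum_t t * PV_t:
  t * PV_t at t = 0.5000: 1.866922
  t * PV_t at t = 1.0000: 3.574767
  t * PV_t at t = 1.5000: 5.133701
  t * PV_t at t = 2.0000: 6.553312
  t * PV_t at t = 2.5000: 7.842642
  t * PV_t at t = 3.0000: 240.041392
Macaulay duration D = (sum_t t * PV_t) / P = 265.012735 / 97.158588 = 2.727631


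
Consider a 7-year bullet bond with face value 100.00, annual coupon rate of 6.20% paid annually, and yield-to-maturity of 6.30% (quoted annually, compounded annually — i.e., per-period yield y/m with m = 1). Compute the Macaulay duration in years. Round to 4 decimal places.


Coupon per period c = face * coupon_rate / m = 6.200000
Periods per year m = 1; per-period yield y/m = 0.063000
Number of cashflows N = 7
Cashflows (t years, CF_t, discount factor 1/(1+y/m)^(m*t), PV):
  t = 1.0000: CF_t = 6.200000, DF = 0.940734, PV = 5.832549
  t = 2.0000: CF_t = 6.200000, DF = 0.884980, PV = 5.486876
  t = 3.0000: CF_t = 6.200000, DF = 0.832531, PV = 5.161690
  t = 4.0000: CF_t = 6.200000, DF = 0.783190, PV = 4.855776
  t = 5.0000: CF_t = 6.200000, DF = 0.736773, PV = 4.567992
  t = 6.0000: CF_t = 6.200000, DF = 0.693107, PV = 4.297265
  t = 7.0000: CF_t = 106.200000, DF = 0.652029, PV = 69.245517
Price P = sum_t PV_t = 99.447666
Macaulay numerator sum_t t * PV_t:
  t * PV_t at t = 1.0000: 5.832549
  t * PV_t at t = 2.0000: 10.973752
  t * PV_t at t = 3.0000: 15.485069
  t * PV_t at t = 4.0000: 19.423103
  t * PV_t at t = 5.0000: 22.839962
  t * PV_t at t = 6.0000: 25.783588
  t * PV_t at t = 7.0000: 484.718622
Macaulay duration D = (sum_t t * PV_t) / P = 585.056646 / 99.447666 = 5.883061

Answer: Macaulay duration = 5.8831 years


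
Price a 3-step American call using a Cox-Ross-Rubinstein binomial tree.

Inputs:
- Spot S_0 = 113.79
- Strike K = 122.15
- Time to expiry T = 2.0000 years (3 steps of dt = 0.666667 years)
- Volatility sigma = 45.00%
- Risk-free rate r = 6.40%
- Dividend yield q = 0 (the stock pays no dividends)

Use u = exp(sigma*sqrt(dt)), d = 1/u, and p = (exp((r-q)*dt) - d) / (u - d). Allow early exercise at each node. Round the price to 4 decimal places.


dt = T/N = 0.666667
u = exp(sigma*sqrt(dt)) = 1.444009; d = 1/u = 0.692516
p = (exp((r-q)*dt) - d) / (u - d) = 0.467168
Discount per step: exp(-r*dt) = 0.958231
Stock lattice S(k, i) with i counting down-moves:
  k=0: S(0,0) = 113.7900
  k=1: S(1,0) = 164.3138; S(1,1) = 78.8014
  k=2: S(2,0) = 237.2707; S(2,1) = 113.7900; S(2,2) = 54.5713
  k=3: S(3,0) = 342.6211; S(3,1) = 164.3138; S(3,2) = 78.8014; S(3,3) = 37.7915
Terminal payoffs V(N, i) = max(S_T - K, 0):
  V(3,0) = 220.471051; V(3,1) = 42.163815; V(3,2) = 0.000000; V(3,3) = 0.000000
Backward induction: V(k, i) = exp(-r*dt) * [p * V(k+1, i) + (1-p) * V(k+1, i+1)]; then take max(V_cont, immediate exercise) for American.
  V(2,0) = exp(-r*dt) * [p*220.471051 + (1-p)*42.163815] = 120.222787; exercise = 115.120672; V(2,0) = max -> 120.222787
  V(2,1) = exp(-r*dt) * [p*42.163815 + (1-p)*0.000000] = 18.874842; exercise = 0.000000; V(2,1) = max -> 18.874842
  V(2,2) = exp(-r*dt) * [p*0.000000 + (1-p)*0.000000] = 0.000000; exercise = 0.000000; V(2,2) = max -> 0.000000
  V(1,0) = exp(-r*dt) * [p*120.222787 + (1-p)*18.874842] = 63.455366; exercise = 42.163815; V(1,0) = max -> 63.455366
  V(1,1) = exp(-r*dt) * [p*18.874842 + (1-p)*0.000000] = 8.449417; exercise = 0.000000; V(1,1) = max -> 8.449417
  V(0,0) = exp(-r*dt) * [p*63.455366 + (1-p)*8.449417] = 32.720179; exercise = 0.000000; V(0,0) = max -> 32.720179

Answer: Price = V(0,0) = 32.7202


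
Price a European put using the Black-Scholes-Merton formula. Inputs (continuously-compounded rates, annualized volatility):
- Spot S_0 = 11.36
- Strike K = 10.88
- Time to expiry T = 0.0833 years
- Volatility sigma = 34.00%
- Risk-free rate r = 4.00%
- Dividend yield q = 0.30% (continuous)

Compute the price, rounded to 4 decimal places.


Answer: Price = 0.2250

Derivation:
d1 = (ln(S/K) + (r - q + 0.5*sigma^2) * T) / (sigma * sqrt(T)) = 0.52042247
d2 = d1 - sigma * sqrt(T) = 0.42229255
exp(-rT) = 0.99667354; exp(-qT) = 0.99975013
P = K * exp(-rT) * N(-d2) - S_0 * exp(-qT) * N(-d1)
N(-d1) = 0.30138458; N(-d2) = 0.33640575
P = 10.8800 * 0.99667354 * 0.33640575 - 11.3600 * 0.99975013 * 0.30138458 = 0.2250


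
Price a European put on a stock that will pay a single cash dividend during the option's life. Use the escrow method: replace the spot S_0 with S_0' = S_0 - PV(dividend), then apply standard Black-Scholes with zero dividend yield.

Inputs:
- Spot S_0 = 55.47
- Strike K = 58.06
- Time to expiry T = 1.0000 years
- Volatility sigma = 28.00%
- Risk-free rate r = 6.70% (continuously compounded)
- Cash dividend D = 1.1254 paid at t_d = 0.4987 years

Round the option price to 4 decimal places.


PV(D) = D * exp(-r * t_d) = 1.1254 * 0.96713915 = 1.08841839
S_0' = S_0 - PV(D) = 55.4700 - 1.08841839 = 54.38158161
d1 = (ln(S_0'/K) + (r + sigma^2/2)*T) / (sigma*sqrt(T)) = 0.14553059
d2 = d1 - sigma*sqrt(T) = -0.13446941
exp(-rT) = 0.93519520
N(-d1) = 0.44214598; N(-d2) = 0.55348430
P = K * exp(-rT) * N(-d2) - S_0' * N(-d1) = 58.0600 * 0.93519520 * 0.55348430 - 54.38158161 * 0.44214598 = 6.0082

Answer: Price = 6.0082


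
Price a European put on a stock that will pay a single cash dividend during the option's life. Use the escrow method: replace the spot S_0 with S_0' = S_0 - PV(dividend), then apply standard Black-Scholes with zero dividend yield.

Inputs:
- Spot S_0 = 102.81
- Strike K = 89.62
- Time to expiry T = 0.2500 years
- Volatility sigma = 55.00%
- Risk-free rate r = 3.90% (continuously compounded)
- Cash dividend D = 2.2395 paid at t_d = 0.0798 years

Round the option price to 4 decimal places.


PV(D) = D * exp(-r * t_d) = 2.2395 * 0.99689264 = 2.23254106
S_0' = S_0 - PV(D) = 102.8100 - 2.23254106 = 100.57745894
d1 = (ln(S_0'/K) + (r + sigma^2/2)*T) / (sigma*sqrt(T)) = 0.59240784
d2 = d1 - sigma*sqrt(T) = 0.31740784
exp(-rT) = 0.99029738
N(-d1) = 0.27678876; N(-d2) = 0.37546708
P = K * exp(-rT) * N(-d2) - S_0' * N(-d1) = 89.6200 * 0.99029738 * 0.37546708 - 100.57745894 * 0.27678876 = 5.4842

Answer: Price = 5.4842


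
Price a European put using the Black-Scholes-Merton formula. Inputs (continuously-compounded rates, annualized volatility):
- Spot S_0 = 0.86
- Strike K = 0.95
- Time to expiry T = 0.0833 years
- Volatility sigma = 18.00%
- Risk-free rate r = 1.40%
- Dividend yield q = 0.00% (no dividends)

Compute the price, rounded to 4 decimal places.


Answer: Price = 0.0894

Derivation:
d1 = (ln(S/K) + (r - q + 0.5*sigma^2) * T) / (sigma * sqrt(T)) = -1.86740758
d2 = d1 - sigma * sqrt(T) = -1.91935871
exp(-rT) = 0.99883448; exp(-qT) = 1.00000000
P = K * exp(-rT) * N(-d2) - S_0 * exp(-qT) * N(-d1)
N(-d1) = 0.96907765; N(-d2) = 0.97253052
P = 0.9500 * 0.99883448 * 0.97253052 - 0.8600 * 1.00000000 * 0.96907765 = 0.0894


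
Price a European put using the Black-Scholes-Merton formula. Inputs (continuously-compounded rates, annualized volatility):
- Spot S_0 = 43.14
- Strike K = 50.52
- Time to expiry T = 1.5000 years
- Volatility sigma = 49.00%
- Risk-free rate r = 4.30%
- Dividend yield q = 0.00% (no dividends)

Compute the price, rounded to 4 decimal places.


d1 = (ln(S/K) + (r - q + 0.5*sigma^2) * T) / (sigma * sqrt(T)) = 0.14439716
d2 = d1 - sigma * sqrt(T) = -0.45572783
exp(-rT) = 0.93753611; exp(-qT) = 1.00000000
P = K * exp(-rT) * N(-d2) - S_0 * exp(-qT) * N(-d1)
N(-d1) = 0.44259343; N(-d2) = 0.67570715
P = 50.5200 * 0.93753611 * 0.67570715 - 43.1400 * 1.00000000 * 0.44259343 = 12.9109

Answer: Price = 12.9109


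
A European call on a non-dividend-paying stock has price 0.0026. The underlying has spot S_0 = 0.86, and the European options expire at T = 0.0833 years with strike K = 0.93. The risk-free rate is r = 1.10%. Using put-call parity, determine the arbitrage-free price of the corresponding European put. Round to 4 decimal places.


Put-call parity: C - P = S_0 * exp(-qT) - K * exp(-rT).
S_0 * exp(-qT) = 0.8600 * 1.00000000 = 0.86000000
K * exp(-rT) = 0.9300 * 0.99908412 = 0.92914823
P = C - S*exp(-qT) + K*exp(-rT)
P = 0.0026 - 0.86000000 + 0.92914823 = 0.0717

Answer: Put price = 0.0717


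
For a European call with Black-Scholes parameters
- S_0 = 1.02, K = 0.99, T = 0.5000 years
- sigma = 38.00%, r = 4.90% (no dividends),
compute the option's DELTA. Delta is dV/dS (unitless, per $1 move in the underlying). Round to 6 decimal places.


d1 = 0.3366310717; d2 = 0.0679304948
phi(d1) = 0.3769665688; exp(-qT) = 1.0000000000; exp(-rT) = 0.9757976889
N(d1) = 0.6318024849
Delta = exp(-qT) * N(d1) = 1.0000000000 * 0.6318024849 = 0.631802

Answer: Delta = 0.631802


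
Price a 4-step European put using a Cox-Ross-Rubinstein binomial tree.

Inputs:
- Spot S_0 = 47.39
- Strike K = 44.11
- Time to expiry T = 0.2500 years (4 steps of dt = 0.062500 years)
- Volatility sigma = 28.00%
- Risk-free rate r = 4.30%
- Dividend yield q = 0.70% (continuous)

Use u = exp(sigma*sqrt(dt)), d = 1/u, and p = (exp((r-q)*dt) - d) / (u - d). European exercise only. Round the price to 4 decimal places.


Answer: Price = V(0,0) = 1.2427

Derivation:
dt = T/N = 0.062500
u = exp(sigma*sqrt(dt)) = 1.072508; d = 1/u = 0.932394
p = (exp((r-q)*dt) - d) / (u - d) = 0.498584
Discount per step: exp(-r*dt) = 0.997316
Stock lattice S(k, i) with i counting down-moves:
  k=0: S(0,0) = 47.3900
  k=1: S(1,0) = 50.8262; S(1,1) = 44.1861
  k=2: S(2,0) = 54.5115; S(2,1) = 47.3900; S(2,2) = 41.1989
  k=3: S(3,0) = 58.4640; S(3,1) = 50.8262; S(3,2) = 44.1861; S(3,3) = 38.4136
  k=4: S(4,0) = 62.7031; S(4,1) = 54.5115; S(4,2) = 47.3900; S(4,3) = 41.1989; S(4,4) = 35.8166
Terminal payoffs V(N, i) = max(K - S_T, 0):
  V(4,0) = 0.000000; V(4,1) = 0.000000; V(4,2) = 0.000000; V(4,3) = 2.911113; V(4,4) = 8.293408
Backward induction: V(k, i) = exp(-r*dt) * [p * V(k+1, i) + (1-p) * V(k+1, i+1)].
  V(3,0) = exp(-r*dt) * [p*0.000000 + (1-p)*0.000000] = 0.000000
  V(3,1) = exp(-r*dt) * [p*0.000000 + (1-p)*0.000000] = 0.000000
  V(3,2) = exp(-r*dt) * [p*0.000000 + (1-p)*2.911113] = 1.455762
  V(3,3) = exp(-r*dt) * [p*2.911113 + (1-p)*8.293408] = 5.594828
  V(2,0) = exp(-r*dt) * [p*0.000000 + (1-p)*0.000000] = 0.000000
  V(2,1) = exp(-r*dt) * [p*0.000000 + (1-p)*1.455762] = 0.727984
  V(2,2) = exp(-r*dt) * [p*1.455762 + (1-p)*5.594828] = 3.521681
  V(1,0) = exp(-r*dt) * [p*0.000000 + (1-p)*0.727984] = 0.364044
  V(1,1) = exp(-r*dt) * [p*0.727984 + (1-p)*3.521681] = 2.123076
  V(0,0) = exp(-r*dt) * [p*0.364044 + (1-p)*2.123076] = 1.242707
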